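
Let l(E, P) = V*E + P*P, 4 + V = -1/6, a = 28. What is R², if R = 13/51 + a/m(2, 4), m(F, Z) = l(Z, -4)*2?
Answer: 1119364/2601 ≈ 430.36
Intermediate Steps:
V = -25/6 (V = -4 - 1/6 = -4 - 1*⅙ = -4 - ⅙ = -25/6 ≈ -4.1667)
l(E, P) = P² - 25*E/6 (l(E, P) = -25*E/6 + P*P = -25*E/6 + P² = P² - 25*E/6)
m(F, Z) = 32 - 25*Z/3 (m(F, Z) = ((-4)² - 25*Z/6)*2 = (16 - 25*Z/6)*2 = 32 - 25*Z/3)
R = -1058/51 (R = 13/51 + 28/(32 - 25/3*4) = 13*(1/51) + 28/(32 - 100/3) = 13/51 + 28/(-4/3) = 13/51 + 28*(-¾) = 13/51 - 21 = -1058/51 ≈ -20.745)
R² = (-1058/51)² = 1119364/2601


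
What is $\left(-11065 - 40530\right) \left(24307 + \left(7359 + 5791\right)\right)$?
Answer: $-1932593915$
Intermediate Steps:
$\left(-11065 - 40530\right) \left(24307 + \left(7359 + 5791\right)\right) = - 51595 \left(24307 + 13150\right) = \left(-51595\right) 37457 = -1932593915$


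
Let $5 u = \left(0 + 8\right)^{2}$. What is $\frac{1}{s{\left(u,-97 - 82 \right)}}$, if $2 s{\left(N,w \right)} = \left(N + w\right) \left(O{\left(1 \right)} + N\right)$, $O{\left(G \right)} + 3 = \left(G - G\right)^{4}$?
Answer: $- \frac{50}{40719} \approx -0.0012279$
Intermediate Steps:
$O{\left(G \right)} = -3$ ($O{\left(G \right)} = -3 + \left(G - G\right)^{4} = -3 + 0^{4} = -3 + 0 = -3$)
$u = \frac{64}{5}$ ($u = \frac{\left(0 + 8\right)^{2}}{5} = \frac{8^{2}}{5} = \frac{1}{5} \cdot 64 = \frac{64}{5} \approx 12.8$)
$s{\left(N,w \right)} = \frac{\left(-3 + N\right) \left(N + w\right)}{2}$ ($s{\left(N,w \right)} = \frac{\left(N + w\right) \left(-3 + N\right)}{2} = \frac{\left(-3 + N\right) \left(N + w\right)}{2}$)
$\frac{1}{s{\left(u,-97 - 82 \right)}} = \frac{1}{\frac{\left(\frac{64}{5}\right)^{2}}{2} - \frac{96}{5} - \frac{3 \left(-97 - 82\right)}{2} + \frac{1}{2} \cdot \frac{64}{5} \left(-97 - 82\right)} = \frac{1}{\frac{1}{2} \cdot \frac{4096}{25} - \frac{96}{5} - - \frac{537}{2} + \frac{1}{2} \cdot \frac{64}{5} \left(-179\right)} = \frac{1}{\frac{2048}{25} - \frac{96}{5} + \frac{537}{2} - \frac{5728}{5}} = \frac{1}{- \frac{40719}{50}} = - \frac{50}{40719}$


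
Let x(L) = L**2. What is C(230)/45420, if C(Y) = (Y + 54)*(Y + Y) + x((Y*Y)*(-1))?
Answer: 46642344/757 ≈ 61615.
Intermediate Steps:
C(Y) = Y**4 + 2*Y*(54 + Y) (C(Y) = (Y + 54)*(Y + Y) + ((Y*Y)*(-1))**2 = (54 + Y)*(2*Y) + (Y**2*(-1))**2 = 2*Y*(54 + Y) + (-Y**2)**2 = 2*Y*(54 + Y) + Y**4 = Y**4 + 2*Y*(54 + Y))
C(230)/45420 = (230*(108 + 230**3 + 2*230))/45420 = (230*(108 + 12167000 + 460))*(1/45420) = (230*12167568)*(1/45420) = 2798540640*(1/45420) = 46642344/757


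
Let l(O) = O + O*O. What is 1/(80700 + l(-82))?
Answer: 1/87342 ≈ 1.1449e-5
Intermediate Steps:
l(O) = O + O**2
1/(80700 + l(-82)) = 1/(80700 - 82*(1 - 82)) = 1/(80700 - 82*(-81)) = 1/(80700 + 6642) = 1/87342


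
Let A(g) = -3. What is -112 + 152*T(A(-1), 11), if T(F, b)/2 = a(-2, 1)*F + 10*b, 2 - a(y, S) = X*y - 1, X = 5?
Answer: 21472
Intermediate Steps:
a(y, S) = 3 - 5*y (a(y, S) = 2 - (5*y - 1) = 2 - (-1 + 5*y) = 2 + (1 - 5*y) = 3 - 5*y)
T(F, b) = 20*b + 26*F (T(F, b) = 2*((3 - 5*(-2))*F + 10*b) = 2*((3 + 10)*F + 10*b) = 2*(13*F + 10*b) = 2*(10*b + 13*F) = 20*b + 26*F)
-112 + 152*T(A(-1), 11) = -112 + 152*(20*11 + 26*(-3)) = -112 + 152*(220 - 78) = -112 + 152*142 = -112 + 21584 = 21472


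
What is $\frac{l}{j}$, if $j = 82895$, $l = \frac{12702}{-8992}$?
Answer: $- \frac{6351}{372695920} \approx -1.7041 \cdot 10^{-5}$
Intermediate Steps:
$l = - \frac{6351}{4496}$ ($l = 12702 \left(- \frac{1}{8992}\right) = - \frac{6351}{4496} \approx -1.4126$)
$\frac{l}{j} = - \frac{6351}{4496 \cdot 82895} = \left(- \frac{6351}{4496}\right) \frac{1}{82895} = - \frac{6351}{372695920}$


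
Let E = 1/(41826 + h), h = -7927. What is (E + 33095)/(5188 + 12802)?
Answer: 560943703/304921505 ≈ 1.8396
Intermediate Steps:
E = 1/33899 (E = 1/(41826 - 7927) = 1/33899 ≈ 2.9499e-5)
(E + 33095)/(5188 + 12802) = (1/33899 + 33095)/(5188 + 12802) = (1121887406/33899)/17990 = (1121887406/33899)*(1/17990) = 560943703/304921505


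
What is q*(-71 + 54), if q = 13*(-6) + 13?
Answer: 1105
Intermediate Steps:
q = -65 (q = -78 + 13 = -65)
q*(-71 + 54) = -65*(-71 + 54) = -65*(-17) = 1105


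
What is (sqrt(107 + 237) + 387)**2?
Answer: 150113 + 1548*sqrt(86) ≈ 1.6447e+5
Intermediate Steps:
(sqrt(107 + 237) + 387)**2 = (sqrt(344) + 387)**2 = (2*sqrt(86) + 387)**2 = (387 + 2*sqrt(86))**2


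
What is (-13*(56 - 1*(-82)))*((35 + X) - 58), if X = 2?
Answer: 37674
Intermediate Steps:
(-13*(56 - 1*(-82)))*((35 + X) - 58) = (-13*(56 - 1*(-82)))*((35 + 2) - 58) = (-13*(56 + 82))*(37 - 58) = -13*138*(-21) = -1794*(-21) = 37674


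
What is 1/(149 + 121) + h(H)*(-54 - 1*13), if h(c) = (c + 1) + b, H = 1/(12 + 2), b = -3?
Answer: 122111/945 ≈ 129.22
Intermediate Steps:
H = 1/14 ≈ 0.071429
h(c) = -2 + c (h(c) = (c + 1) - 3 = (1 + c) - 3 = -2 + c)
1/(149 + 121) + h(H)*(-54 - 1*13) = 1/(149 + 121) + (-2 + 1/14)*(-54 - 1*13) = 1/270 - 27*(-54 - 13)/14 = 1/270 - 27/14*(-67) = 1/270 + 1809/14 = 122111/945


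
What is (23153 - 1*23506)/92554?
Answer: -353/92554 ≈ -0.0038140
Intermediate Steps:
(23153 - 1*23506)/92554 = (23153 - 23506)*(1/92554) = -353*1/92554 = -353/92554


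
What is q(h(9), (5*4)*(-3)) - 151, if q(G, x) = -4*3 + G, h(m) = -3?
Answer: -166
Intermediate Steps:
q(G, x) = -12 + G
q(h(9), (5*4)*(-3)) - 151 = (-12 - 3) - 151 = -15 - 151 = -166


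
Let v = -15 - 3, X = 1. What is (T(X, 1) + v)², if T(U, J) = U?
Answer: 289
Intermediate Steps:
v = -18
(T(X, 1) + v)² = (1 - 18)² = (-17)² = 289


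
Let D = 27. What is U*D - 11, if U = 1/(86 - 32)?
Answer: -21/2 ≈ -10.500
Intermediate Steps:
U = 1/54 ≈ 0.018519
U*D - 11 = (1/54)*27 - 11 = 1/2 - 11 = -21/2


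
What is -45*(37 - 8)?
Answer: -1305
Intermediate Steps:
-45*(37 - 8) = -45*29 = -1305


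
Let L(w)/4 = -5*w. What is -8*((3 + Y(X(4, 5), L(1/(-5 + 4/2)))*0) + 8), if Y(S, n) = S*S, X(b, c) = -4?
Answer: -88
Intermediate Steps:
L(w) = -20*w (L(w) = 4*(-5*w) = -20*w)
Y(S, n) = S**2
-8*((3 + Y(X(4, 5), L(1/(-5 + 4/2)))*0) + 8) = -8*((3 + (-4)**2*0) + 8) = -8*((3 + 16*0) + 8) = -8*((3 + 0) + 8) = -8*(3 + 8) = -8*11 = -88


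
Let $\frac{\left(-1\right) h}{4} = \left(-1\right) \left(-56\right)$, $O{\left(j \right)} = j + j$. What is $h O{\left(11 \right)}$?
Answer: $-4928$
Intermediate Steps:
$O{\left(j \right)} = 2 j$
$h = -224$ ($h = - 4 \left(\left(-1\right) \left(-56\right)\right) = \left(-4\right) 56 = -224$)
$h O{\left(11 \right)} = - 224 \cdot 2 \cdot 11 = \left(-224\right) 22 = -4928$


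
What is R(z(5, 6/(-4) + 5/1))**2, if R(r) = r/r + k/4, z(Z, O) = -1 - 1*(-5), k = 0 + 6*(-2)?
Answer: 4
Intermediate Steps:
k = -12 (k = 0 - 12 = -12)
z(Z, O) = 4 (z(Z, O) = -1 + 5 = 4)
R(r) = -2 (R(r) = r/r - 12/4 = 1 - 12*1/4 = 1 - 3 = -2)
R(z(5, 6/(-4) + 5/1))**2 = (-2)**2 = 4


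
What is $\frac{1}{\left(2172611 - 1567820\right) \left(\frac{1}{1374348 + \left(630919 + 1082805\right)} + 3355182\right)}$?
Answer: $\frac{3088072}{6266265913298402055} \approx 4.9281 \cdot 10^{-13}$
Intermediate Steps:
$\frac{1}{\left(2172611 - 1567820\right) \left(\frac{1}{1374348 + \left(630919 + 1082805\right)} + 3355182\right)} = \frac{1}{604791 \left(\frac{1}{1374348 + 1713724} + 3355182\right)} = \frac{1}{604791 \left(\frac{1}{3088072} + 3355182\right)} = \frac{1}{604791 \cdot \frac{10361043589105}{3088072}} = \frac{1}{\frac{6266265913298402055}{3088072}} = \frac{3088072}{6266265913298402055}$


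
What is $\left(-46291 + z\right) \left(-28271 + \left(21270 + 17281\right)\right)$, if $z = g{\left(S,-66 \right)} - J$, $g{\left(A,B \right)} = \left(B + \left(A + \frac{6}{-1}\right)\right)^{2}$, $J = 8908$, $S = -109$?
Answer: $-230662640$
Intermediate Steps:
$g{\left(A,B \right)} = \left(-6 + A + B\right)^{2}$ ($g{\left(A,B \right)} = \left(B + \left(A + 6 \left(-1\right)\right)\right)^{2} = \left(B + \left(A - 6\right)\right)^{2} = \left(B + \left(-6 + A\right)\right)^{2} = \left(-6 + A + B\right)^{2}$)
$z = 23853$ ($z = \left(-6 - 109 - 66\right)^{2} - 8908 = \left(-181\right)^{2} - 8908 = 32761 - 8908 = 23853$)
$\left(-46291 + z\right) \left(-28271 + \left(21270 + 17281\right)\right) = \left(-46291 + 23853\right) \left(-28271 + \left(21270 + 17281\right)\right) = - 22438 \left(-28271 + 38551\right) = \left(-22438\right) 10280 = -230662640$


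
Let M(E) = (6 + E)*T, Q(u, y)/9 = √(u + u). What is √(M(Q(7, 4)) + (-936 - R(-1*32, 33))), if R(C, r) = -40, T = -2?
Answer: √(-908 - 18*√14) ≈ 31.231*I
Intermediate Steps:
Q(u, y) = 9*√2*√u (Q(u, y) = 9*√(u + u) = 9*√(2*u) = 9*(√2*√u) = 9*√2*√u)
M(E) = -12 - 2*E (M(E) = (6 + E)*(-2) = -12 - 2*E)
√(M(Q(7, 4)) + (-936 - R(-1*32, 33))) = √((-12 - 18*√2*√7) + (-936 - 1*(-40))) = √((-12 - 18*√14) + (-936 + 40)) = √((-12 - 18*√14) - 896) = √(-908 - 18*√14)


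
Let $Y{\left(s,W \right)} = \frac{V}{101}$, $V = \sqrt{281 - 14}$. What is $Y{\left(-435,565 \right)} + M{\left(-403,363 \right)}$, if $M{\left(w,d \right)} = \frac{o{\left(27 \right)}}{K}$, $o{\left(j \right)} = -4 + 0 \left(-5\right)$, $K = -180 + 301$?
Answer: $- \frac{4}{121} + \frac{\sqrt{267}}{101} \approx 0.12873$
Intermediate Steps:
$K = 121$
$V = \sqrt{267} \approx 16.34$
$o{\left(j \right)} = -4$ ($o{\left(j \right)} = -4 + 0 = -4$)
$M{\left(w,d \right)} = - \frac{4}{121}$
$Y{\left(s,W \right)} = \frac{\sqrt{267}}{101}$
$Y{\left(-435,565 \right)} + M{\left(-403,363 \right)} = \frac{\sqrt{267}}{101} - \frac{4}{121} = - \frac{4}{121} + \frac{\sqrt{267}}{101}$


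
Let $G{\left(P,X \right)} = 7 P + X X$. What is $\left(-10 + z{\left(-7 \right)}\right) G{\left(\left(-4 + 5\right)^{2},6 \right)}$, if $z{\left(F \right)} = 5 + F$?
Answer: $-516$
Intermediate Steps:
$G{\left(P,X \right)} = X^{2} + 7 P$ ($G{\left(P,X \right)} = 7 P + X^{2} = X^{2} + 7 P$)
$\left(-10 + z{\left(-7 \right)}\right) G{\left(\left(-4 + 5\right)^{2},6 \right)} = \left(-10 + \left(5 - 7\right)\right) \left(6^{2} + 7 \left(-4 + 5\right)^{2}\right) = \left(-10 - 2\right) \left(36 + 7 \cdot 1^{2}\right) = - 12 \left(36 + 7 \cdot 1\right) = - 12 \left(36 + 7\right) = \left(-12\right) 43 = -516$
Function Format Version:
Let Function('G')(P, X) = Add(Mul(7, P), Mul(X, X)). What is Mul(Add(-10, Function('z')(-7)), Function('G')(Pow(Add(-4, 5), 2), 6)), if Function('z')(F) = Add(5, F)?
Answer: -516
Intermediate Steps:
Function('G')(P, X) = Add(Pow(X, 2), Mul(7, P)) (Function('G')(P, X) = Add(Mul(7, P), Pow(X, 2)) = Add(Pow(X, 2), Mul(7, P)))
Mul(Add(-10, Function('z')(-7)), Function('G')(Pow(Add(-4, 5), 2), 6)) = Mul(Add(-10, Add(5, -7)), Add(Pow(6, 2), Mul(7, Pow(Add(-4, 5), 2)))) = Mul(Add(-10, -2), Add(36, Mul(7, Pow(1, 2)))) = Mul(-12, Add(36, Mul(7, 1))) = Mul(-12, Add(36, 7)) = Mul(-12, 43) = -516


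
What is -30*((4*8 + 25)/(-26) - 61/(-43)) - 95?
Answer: -40130/559 ≈ -71.789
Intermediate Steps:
-30*((4*8 + 25)/(-26) - 61/(-43)) - 95 = -30*((32 + 25)*(-1/26) - 61*(-1/43)) - 95 = -30*(57*(-1/26) + 61/43) - 95 = -30*(-57/26 + 61/43) - 95 = -30*(-865/1118) - 95 = 12975/559 - 95 = -40130/559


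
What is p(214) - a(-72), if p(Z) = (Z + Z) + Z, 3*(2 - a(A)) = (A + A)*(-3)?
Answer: 784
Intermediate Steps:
a(A) = 2 + 2*A (a(A) = 2 - (A + A)*(-3)/3 = 2 - 2*A*(-3)/3 = 2 - (-2)*A = 2 + 2*A)
p(Z) = 3*Z (p(Z) = 2*Z + Z = 3*Z)
p(214) - a(-72) = 3*214 - (2 + 2*(-72)) = 642 - (2 - 144) = 642 - 1*(-142) = 642 + 142 = 784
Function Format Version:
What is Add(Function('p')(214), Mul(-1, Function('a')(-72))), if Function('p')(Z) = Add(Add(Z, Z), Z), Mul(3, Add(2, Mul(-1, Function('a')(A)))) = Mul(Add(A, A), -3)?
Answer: 784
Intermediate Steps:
Function('a')(A) = Add(2, Mul(2, A)) (Function('a')(A) = Add(2, Mul(Rational(-1, 3), Mul(Add(A, A), -3))) = Add(2, Mul(Rational(-1, 3), Mul(Mul(2, A), -3))) = Add(2, Mul(Rational(-1, 3), Mul(-6, A))) = Add(2, Mul(2, A)))
Function('p')(Z) = Mul(3, Z) (Function('p')(Z) = Add(Mul(2, Z), Z) = Mul(3, Z))
Add(Function('p')(214), Mul(-1, Function('a')(-72))) = Add(Mul(3, 214), Mul(-1, Add(2, Mul(2, -72)))) = Add(642, Mul(-1, Add(2, -144))) = Add(642, Mul(-1, -142)) = Add(642, 142) = 784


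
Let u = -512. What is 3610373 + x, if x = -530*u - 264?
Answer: 3881469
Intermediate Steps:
x = 271096 (x = -530*(-512) - 264 = 271360 - 264 = 271096)
3610373 + x = 3610373 + 271096 = 3881469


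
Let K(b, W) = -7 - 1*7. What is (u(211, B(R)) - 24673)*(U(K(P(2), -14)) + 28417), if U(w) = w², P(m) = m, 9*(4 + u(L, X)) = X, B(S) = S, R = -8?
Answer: -6354975913/9 ≈ -7.0611e+8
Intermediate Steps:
u(L, X) = -4 + X/9
K(b, W) = -14 (K(b, W) = -7 - 7 = -14)
(u(211, B(R)) - 24673)*(U(K(P(2), -14)) + 28417) = ((-4 + (⅑)*(-8)) - 24673)*((-14)² + 28417) = ((-4 - 8/9) - 24673)*(196 + 28417) = (-44/9 - 24673)*28613 = -222101/9*28613 = -6354975913/9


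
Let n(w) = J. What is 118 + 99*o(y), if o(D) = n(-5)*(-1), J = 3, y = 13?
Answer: -179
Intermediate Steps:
n(w) = 3
o(D) = -3 (o(D) = 3*(-1) = -3)
118 + 99*o(y) = 118 + 99*(-3) = 118 - 297 = -179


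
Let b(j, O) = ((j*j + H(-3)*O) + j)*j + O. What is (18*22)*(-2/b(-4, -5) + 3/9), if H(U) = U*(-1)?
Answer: 132/7 ≈ 18.857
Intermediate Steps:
H(U) = -U
b(j, O) = O + j*(j + j² + 3*O) (b(j, O) = ((j*j + (-1*(-3))*O) + j)*j + O = ((j² + 3*O) + j)*j + O = (j + j² + 3*O)*j + O = j*(j + j² + 3*O) + O = O + j*(j + j² + 3*O))
(18*22)*(-2/b(-4, -5) + 3/9) = (18*22)*(-2/(-5 + (-4)² + (-4)³ + 3*(-5)*(-4)) + 3/9) = 396*(-2/(-5 + 16 - 64 + 60) + 3*(⅑)) = 396*(-2/7 + ⅓) = 396*(1/21) = 132/7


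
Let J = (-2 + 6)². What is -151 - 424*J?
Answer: -6935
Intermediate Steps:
J = 16 (J = 4² = 16)
-151 - 424*J = -151 - 424*16 = -151 - 6784 = -6935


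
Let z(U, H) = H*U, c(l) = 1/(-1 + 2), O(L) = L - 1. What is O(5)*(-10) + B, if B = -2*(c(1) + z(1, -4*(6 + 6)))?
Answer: 54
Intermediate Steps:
O(L) = -1 + L
c(l) = 1 (c(l) = 1/1 = 1)
B = 94 (B = -2*(1 - 4*(6 + 6)*1) = -2*(1 - 4*12*1) = -2*(1 - 48*1) = -2*(1 - 48) = -2*(-47) = 94)
O(5)*(-10) + B = (-1 + 5)*(-10) + 94 = 4*(-10) + 94 = -40 + 94 = 54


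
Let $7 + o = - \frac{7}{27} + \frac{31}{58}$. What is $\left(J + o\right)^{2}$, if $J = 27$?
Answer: $\frac{1008126001}{2452356} \approx 411.08$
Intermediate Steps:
$o = - \frac{10531}{1566}$ ($o = -7 + \left(- \frac{7}{27} + \frac{31}{58}\right) = -7 + \frac{431}{1566} = - \frac{10531}{1566} \approx -6.7248$)
$\left(J + o\right)^{2} = \left(27 - \frac{10531}{1566}\right)^{2} = \left(\frac{31751}{1566}\right)^{2} = \frac{1008126001}{2452356}$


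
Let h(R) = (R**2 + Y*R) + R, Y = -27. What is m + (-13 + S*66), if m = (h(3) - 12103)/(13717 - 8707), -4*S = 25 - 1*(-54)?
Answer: -6607837/5010 ≈ -1318.9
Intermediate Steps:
h(R) = R**2 - 26*R (h(R) = (R**2 - 27*R) + R = R**2 - 26*R)
S = -79/4 (S = -(25 - 1*(-54))/4 = -(25 + 54)/4 = -1/4*79 = -79/4 ≈ -19.750)
m = -6086/2505 (m = (3*(-26 + 3) - 12103)/(13717 - 8707) = (3*(-23) - 12103)/5010 = (-69 - 12103)*(1/5010) = -12172*1/5010 = -6086/2505 ≈ -2.4295)
m + (-13 + S*66) = -6086/2505 + (-13 - 79/4*66) = -6086/2505 + (-13 - 2607/2) = -6086/2505 - 2633/2 = -6607837/5010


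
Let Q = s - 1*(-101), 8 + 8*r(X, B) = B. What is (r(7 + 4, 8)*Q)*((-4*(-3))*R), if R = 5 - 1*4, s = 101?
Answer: 0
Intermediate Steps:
r(X, B) = -1 + B/8
Q = 202 (Q = 101 - 1*(-101) = 101 + 101 = 202)
R = 1 (R = 5 - 4 = 1)
(r(7 + 4, 8)*Q)*((-4*(-3))*R) = ((-1 + (⅛)*8)*202)*(-4*(-3)*1) = ((-1 + 1)*202)*(12*1) = (0*202)*12 = 0*12 = 0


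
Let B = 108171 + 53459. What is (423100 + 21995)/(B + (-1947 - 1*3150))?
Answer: 445095/156533 ≈ 2.8435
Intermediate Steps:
B = 161630
(423100 + 21995)/(B + (-1947 - 1*3150)) = (423100 + 21995)/(161630 + (-1947 - 1*3150)) = 445095/(161630 + (-1947 - 3150)) = 445095/(161630 - 5097) = 445095/156533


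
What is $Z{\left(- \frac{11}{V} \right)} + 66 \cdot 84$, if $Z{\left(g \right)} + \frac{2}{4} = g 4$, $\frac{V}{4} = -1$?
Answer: $\frac{11109}{2} \approx 5554.5$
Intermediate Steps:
$V = -4$ ($V = 4 \left(-1\right) = -4$)
$Z{\left(g \right)} = - \frac{1}{2} + 4 g$ ($Z{\left(g \right)} = - \frac{1}{2} + g 4 = - \frac{1}{2} + 4 g$)
$Z{\left(- \frac{11}{V} \right)} + 66 \cdot 84 = \left(- \frac{1}{2} + 4 \left(- \frac{11}{-4}\right)\right) + 66 \cdot 84 = \left(- \frac{1}{2} + 4 \left(\left(-11\right) \left(- \frac{1}{4}\right)\right)\right) + 5544 = \left(- \frac{1}{2} + 4 \cdot \frac{11}{4}\right) + 5544 = \left(- \frac{1}{2} + 11\right) + 5544 = \frac{21}{2} + 5544 = \frac{11109}{2}$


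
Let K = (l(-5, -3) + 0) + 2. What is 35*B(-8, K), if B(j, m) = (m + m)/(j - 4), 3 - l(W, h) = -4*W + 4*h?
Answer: 35/2 ≈ 17.500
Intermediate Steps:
l(W, h) = 3 - 4*h + 4*W (l(W, h) = 3 - (-4*W + 4*h) = 3 + (-4*h + 4*W) = 3 - 4*h + 4*W)
K = -3 (K = ((3 - 4*(-3) + 4*(-5)) + 0) + 2 = ((3 + 12 - 20) + 0) + 2 = (-5 + 0) + 2 = -5 + 2 = -3)
B(j, m) = 2*m/(-4 + j) (B(j, m) = (2*m)/(-4 + j) = 2*m/(-4 + j))
35*B(-8, K) = 35*(2*(-3)/(-4 - 8)) = 35*(2*(-3)/(-12)) = 35*(2*(-3)*(-1/12)) = 35*(½) = 35/2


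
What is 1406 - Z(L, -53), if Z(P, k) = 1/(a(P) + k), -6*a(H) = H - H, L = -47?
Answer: 74519/53 ≈ 1406.0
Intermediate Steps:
a(H) = 0 (a(H) = -(H - H)/6 = -⅙*0 = 0)
Z(P, k) = 1/k (Z(P, k) = 1/(0 + k) = 1/k)
1406 - Z(L, -53) = 1406 - 1/(-53) = 1406 - 1*(-1/53) = 1406 + 1/53 = 74519/53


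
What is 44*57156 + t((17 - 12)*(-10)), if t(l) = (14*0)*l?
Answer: 2514864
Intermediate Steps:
t(l) = 0 (t(l) = 0*l = 0)
44*57156 + t((17 - 12)*(-10)) = 44*57156 + 0 = 2514864 + 0 = 2514864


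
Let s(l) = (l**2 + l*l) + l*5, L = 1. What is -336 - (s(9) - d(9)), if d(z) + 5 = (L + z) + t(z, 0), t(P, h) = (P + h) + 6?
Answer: -523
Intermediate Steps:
t(P, h) = 6 + P + h
s(l) = 2*l**2 + 5*l (s(l) = (l**2 + l**2) + 5*l = 2*l**2 + 5*l)
d(z) = 2 + 2*z (d(z) = -5 + ((1 + z) + (6 + z + 0)) = -5 + ((1 + z) + (6 + z)) = -5 + (7 + 2*z) = 2 + 2*z)
-336 - (s(9) - d(9)) = -336 - (9*(5 + 2*9) - (2 + 2*9)) = -336 - (9*(5 + 18) - (2 + 18)) = -336 - (9*23 - 1*20) = -336 - (207 - 20) = -336 - 1*187 = -336 - 187 = -523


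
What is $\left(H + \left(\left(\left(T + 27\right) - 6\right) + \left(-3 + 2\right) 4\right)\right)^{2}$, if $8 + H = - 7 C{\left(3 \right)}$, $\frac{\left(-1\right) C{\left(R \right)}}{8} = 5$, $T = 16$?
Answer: $93025$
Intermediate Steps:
$C{\left(R \right)} = -40$ ($C{\left(R \right)} = \left(-8\right) 5 = -40$)
$H = 272$ ($H = -8 - -280 = -8 + 280 = 272$)
$\left(H + \left(\left(\left(T + 27\right) - 6\right) + \left(-3 + 2\right) 4\right)\right)^{2} = \left(272 + \left(\left(\left(16 + 27\right) - 6\right) + \left(-3 + 2\right) 4\right)\right)^{2} = \left(272 + \left(\left(43 - 6\right) - 4\right)\right)^{2} = \left(272 + \left(37 - 4\right)\right)^{2} = \left(272 + 33\right)^{2} = 305^{2} = 93025$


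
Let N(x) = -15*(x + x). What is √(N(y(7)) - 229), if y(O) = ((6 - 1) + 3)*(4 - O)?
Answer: √491 ≈ 22.159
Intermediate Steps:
y(O) = 32 - 8*O (y(O) = (5 + 3)*(4 - O) = 8*(4 - O) = 32 - 8*O)
N(x) = -30*x
√(N(y(7)) - 229) = √(-30*(32 - 8*7) - 229) = √(-30*(32 - 56) - 229) = √(-30*(-24) - 229) = √(720 - 229) = √491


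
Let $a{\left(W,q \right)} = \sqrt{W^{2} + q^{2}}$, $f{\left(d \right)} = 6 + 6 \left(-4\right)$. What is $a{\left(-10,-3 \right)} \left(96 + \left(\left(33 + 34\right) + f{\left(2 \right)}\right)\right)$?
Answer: $145 \sqrt{109} \approx 1513.8$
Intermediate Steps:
$f{\left(d \right)} = -18$ ($f{\left(d \right)} = 6 - 24 = -18$)
$a{\left(-10,-3 \right)} \left(96 + \left(\left(33 + 34\right) + f{\left(2 \right)}\right)\right) = \sqrt{\left(-10\right)^{2} + \left(-3\right)^{2}} \left(96 + \left(\left(33 + 34\right) - 18\right)\right) = \sqrt{100 + 9} \left(96 + \left(67 - 18\right)\right) = \sqrt{109} \left(96 + 49\right) = \sqrt{109} \cdot 145 = 145 \sqrt{109}$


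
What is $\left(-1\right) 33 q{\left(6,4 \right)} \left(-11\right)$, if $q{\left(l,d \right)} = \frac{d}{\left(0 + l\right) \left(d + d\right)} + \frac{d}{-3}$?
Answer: $- \frac{1815}{4} \approx -453.75$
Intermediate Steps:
$q{\left(l,d \right)} = \frac{1}{2 l} - \frac{d}{3}$ ($q{\left(l,d \right)} = \frac{d}{l 2 d} + d \left(- \frac{1}{3}\right) = \frac{d}{2 d l} - \frac{d}{3} = d \frac{1}{2 d l} - \frac{d}{3} = \frac{1}{2 l} - \frac{d}{3}$)
$\left(-1\right) 33 q{\left(6,4 \right)} \left(-11\right) = \left(-1\right) 33 \left(\frac{1}{2 \cdot 6} - \frac{4}{3}\right) \left(-11\right) = - 33 \left(\frac{1}{2} \cdot \frac{1}{6} - \frac{4}{3}\right) \left(-11\right) = - 33 \left(\frac{1}{12} - \frac{4}{3}\right) \left(-11\right) = \left(-33\right) \left(- \frac{5}{4}\right) \left(-11\right) = \frac{165}{4} \left(-11\right) = - \frac{1815}{4}$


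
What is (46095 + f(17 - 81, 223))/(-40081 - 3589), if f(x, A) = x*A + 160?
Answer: -31983/43670 ≈ -0.73238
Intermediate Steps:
f(x, A) = 160 + A*x (f(x, A) = A*x + 160 = 160 + A*x)
(46095 + f(17 - 81, 223))/(-40081 - 3589) = (46095 + (160 + 223*(17 - 81)))/(-40081 - 3589) = (46095 + (160 + 223*(-64)))/(-43670) = (46095 + (160 - 14272))*(-1/43670) = (46095 - 14112)*(-1/43670) = 31983*(-1/43670) = -31983/43670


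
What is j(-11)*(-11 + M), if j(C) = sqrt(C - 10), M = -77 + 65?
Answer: -23*I*sqrt(21) ≈ -105.4*I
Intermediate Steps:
M = -12
j(C) = sqrt(-10 + C)
j(-11)*(-11 + M) = sqrt(-10 - 11)*(-11 - 12) = sqrt(-21)*(-23) = (I*sqrt(21))*(-23) = -23*I*sqrt(21)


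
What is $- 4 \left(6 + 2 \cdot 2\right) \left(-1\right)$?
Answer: $40$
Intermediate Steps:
$- 4 \left(6 + 2 \cdot 2\right) \left(-1\right) = - 4 \left(6 + 4\right) \left(-1\right) = \left(-4\right) 10 \left(-1\right) = \left(-40\right) \left(-1\right) = 40$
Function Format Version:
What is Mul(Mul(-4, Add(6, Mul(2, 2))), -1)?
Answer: 40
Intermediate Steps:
Mul(Mul(-4, Add(6, Mul(2, 2))), -1) = Mul(Mul(-4, Add(6, 4)), -1) = Mul(Mul(-4, 10), -1) = Mul(-40, -1) = 40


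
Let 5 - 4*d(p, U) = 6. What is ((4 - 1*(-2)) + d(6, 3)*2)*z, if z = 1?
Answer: 11/2 ≈ 5.5000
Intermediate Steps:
d(p, U) = -¼ (d(p, U) = 5/4 - ¼*6 = 5/4 - 3/2 = -¼)
((4 - 1*(-2)) + d(6, 3)*2)*z = ((4 - 1*(-2)) - ¼*2)*1 = ((4 + 2) - ½)*1 = (6 - ½)*1 = (11/2)*1 = 11/2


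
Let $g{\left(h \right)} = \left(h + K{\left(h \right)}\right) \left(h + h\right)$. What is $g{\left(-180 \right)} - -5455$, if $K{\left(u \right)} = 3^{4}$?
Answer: $41095$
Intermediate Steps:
$K{\left(u \right)} = 81$
$g{\left(h \right)} = 2 h \left(81 + h\right)$ ($g{\left(h \right)} = \left(h + 81\right) \left(h + h\right) = \left(81 + h\right) 2 h = 2 h \left(81 + h\right)$)
$g{\left(-180 \right)} - -5455 = 2 \left(-180\right) \left(81 - 180\right) - -5455 = 2 \left(-180\right) \left(-99\right) + 5455 = 35640 + 5455 = 41095$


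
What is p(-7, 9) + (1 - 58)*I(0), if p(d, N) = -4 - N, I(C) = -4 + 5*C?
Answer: 215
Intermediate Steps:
p(-7, 9) + (1 - 58)*I(0) = (-4 - 1*9) + (1 - 58)*(-4 + 5*0) = (-4 - 9) - 57*(-4 + 0) = -13 - 57*(-4) = -13 + 228 = 215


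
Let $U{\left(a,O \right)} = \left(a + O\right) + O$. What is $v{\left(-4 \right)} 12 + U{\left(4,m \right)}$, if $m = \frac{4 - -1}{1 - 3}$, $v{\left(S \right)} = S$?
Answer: $-49$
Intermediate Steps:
$m = - \frac{5}{2}$ ($m = \frac{4 + \left(-4 + 5\right)}{-2} = \left(4 + 1\right) \left(- \frac{1}{2}\right) = 5 \left(- \frac{1}{2}\right) = - \frac{5}{2} \approx -2.5$)
$U{\left(a,O \right)} = a + 2 O$ ($U{\left(a,O \right)} = \left(O + a\right) + O = a + 2 O$)
$v{\left(-4 \right)} 12 + U{\left(4,m \right)} = \left(-4\right) 12 + \left(4 + 2 \left(- \frac{5}{2}\right)\right) = -48 + \left(4 - 5\right) = -48 - 1 = -49$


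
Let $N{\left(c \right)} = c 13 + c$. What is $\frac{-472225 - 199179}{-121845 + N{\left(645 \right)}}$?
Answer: $\frac{671404}{112815} \approx 5.9514$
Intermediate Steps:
$N{\left(c \right)} = 14 c$ ($N{\left(c \right)} = 13 c + c = 14 c$)
$\frac{-472225 - 199179}{-121845 + N{\left(645 \right)}} = \frac{-472225 - 199179}{-121845 + 14 \cdot 645} = - \frac{671404}{-121845 + 9030} = - \frac{671404}{-112815} = \left(-671404\right) \left(- \frac{1}{112815}\right) = \frac{671404}{112815}$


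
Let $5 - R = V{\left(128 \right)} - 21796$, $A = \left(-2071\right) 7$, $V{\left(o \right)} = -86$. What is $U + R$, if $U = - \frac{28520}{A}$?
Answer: $\frac{317324359}{14497} \approx 21889.0$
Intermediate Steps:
$A = -14497$
$U = \frac{28520}{14497}$ ($U = - \frac{28520}{-14497} = \left(-28520\right) \left(- \frac{1}{14497}\right) = \frac{28520}{14497} \approx 1.9673$)
$R = 21887$ ($R = 5 - \left(-86 - 21796\right) = 5 - -21882 = 5 + 21882 = 21887$)
$U + R = \frac{28520}{14497} + 21887 = \frac{317324359}{14497}$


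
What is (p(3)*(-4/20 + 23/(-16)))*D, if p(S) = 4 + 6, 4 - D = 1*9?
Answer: 655/8 ≈ 81.875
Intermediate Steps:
D = -5 (D = 4 - 9 = -5)
p(S) = 10
(p(3)*(-4/20 + 23/(-16)))*D = (10*(-4/20 + 23/(-16)))*(-5) = (10*(-4*1/20 + 23*(-1/16)))*(-5) = (10*(-⅕ - 23/16))*(-5) = (10*(-131/80))*(-5) = -131/8*(-5) = 655/8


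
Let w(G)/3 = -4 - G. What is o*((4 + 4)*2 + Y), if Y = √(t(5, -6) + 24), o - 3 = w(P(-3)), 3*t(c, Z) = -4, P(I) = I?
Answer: 0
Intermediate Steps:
t(c, Z) = -4/3 (t(c, Z) = (⅓)*(-4) = -4/3)
w(G) = -12 - 3*G (w(G) = 3*(-4 - G) = -12 - 3*G)
o = 0 (o = 3 + (-12 - 3*(-3)) = 3 + (-12 + 9) = 3 - 3 = 0)
Y = 2*√51/3 (Y = √(-4/3 + 24) = √(68/3) = 2*√51/3 ≈ 4.7610)
o*((4 + 4)*2 + Y) = 0*((4 + 4)*2 + 2*√51/3) = 0*(8*2 + 2*√51/3) = 0*(16 + 2*√51/3) = 0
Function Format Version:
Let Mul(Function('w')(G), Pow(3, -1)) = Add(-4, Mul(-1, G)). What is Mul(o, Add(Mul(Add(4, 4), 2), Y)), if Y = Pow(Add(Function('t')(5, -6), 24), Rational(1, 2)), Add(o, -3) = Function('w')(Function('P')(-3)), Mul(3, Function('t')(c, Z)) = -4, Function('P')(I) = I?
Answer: 0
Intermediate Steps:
Function('t')(c, Z) = Rational(-4, 3) (Function('t')(c, Z) = Mul(Rational(1, 3), -4) = Rational(-4, 3))
Function('w')(G) = Add(-12, Mul(-3, G)) (Function('w')(G) = Mul(3, Add(-4, Mul(-1, G))) = Add(-12, Mul(-3, G)))
o = 0 (o = Add(3, Add(-12, Mul(-3, -3))) = Add(3, Add(-12, 9)) = Add(3, -3) = 0)
Y = Mul(Rational(2, 3), Pow(51, Rational(1, 2))) (Y = Pow(Add(Rational(-4, 3), 24), Rational(1, 2)) = Pow(Rational(68, 3), Rational(1, 2)) = Mul(Rational(2, 3), Pow(51, Rational(1, 2))) ≈ 4.7610)
Mul(o, Add(Mul(Add(4, 4), 2), Y)) = Mul(0, Add(Mul(Add(4, 4), 2), Mul(Rational(2, 3), Pow(51, Rational(1, 2))))) = Mul(0, Add(Mul(8, 2), Mul(Rational(2, 3), Pow(51, Rational(1, 2))))) = Mul(0, Add(16, Mul(Rational(2, 3), Pow(51, Rational(1, 2))))) = 0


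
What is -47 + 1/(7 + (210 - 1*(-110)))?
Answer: -15368/327 ≈ -46.997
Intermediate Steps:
-47 + 1/(7 + (210 - 1*(-110))) = -47 + 1/(7 + (210 + 110)) = -47 + 1/(7 + 320) = -47 + 1/327 = -15368/327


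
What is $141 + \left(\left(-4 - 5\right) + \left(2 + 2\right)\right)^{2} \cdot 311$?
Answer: $7916$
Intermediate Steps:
$141 + \left(\left(-4 - 5\right) + \left(2 + 2\right)\right)^{2} \cdot 311 = 141 + \left(-9 + 4\right)^{2} \cdot 311 = 141 + \left(-5\right)^{2} \cdot 311 = 141 + 25 \cdot 311 = 141 + 7775 = 7916$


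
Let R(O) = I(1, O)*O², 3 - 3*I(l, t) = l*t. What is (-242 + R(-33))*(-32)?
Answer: -410432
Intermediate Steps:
I(l, t) = 1 - l*t/3
R(O) = O²*(1 - O/3) (R(O) = (1 - ⅓*1*O)*O² = (1 - O/3)*O² = O²*(1 - O/3))
(-242 + R(-33))*(-32) = (-242 + (⅓)*(-33)²*(3 - 1*(-33)))*(-32) = (-242 + (⅓)*1089*(3 + 33))*(-32) = (-242 + (⅓)*1089*36)*(-32) = (-242 + 13068)*(-32) = 12826*(-32) = -410432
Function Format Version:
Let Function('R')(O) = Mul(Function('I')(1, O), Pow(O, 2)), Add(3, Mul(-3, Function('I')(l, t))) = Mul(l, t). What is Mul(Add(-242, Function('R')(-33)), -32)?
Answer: -410432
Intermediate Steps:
Function('I')(l, t) = Add(1, Mul(Rational(-1, 3), l, t)) (Function('I')(l, t) = Add(1, Mul(Rational(-1, 3), Mul(l, t))) = Add(1, Mul(Rational(-1, 3), l, t)))
Function('R')(O) = Mul(Pow(O, 2), Add(1, Mul(Rational(-1, 3), O))) (Function('R')(O) = Mul(Add(1, Mul(Rational(-1, 3), 1, O)), Pow(O, 2)) = Mul(Add(1, Mul(Rational(-1, 3), O)), Pow(O, 2)) = Mul(Pow(O, 2), Add(1, Mul(Rational(-1, 3), O))))
Mul(Add(-242, Function('R')(-33)), -32) = Mul(Add(-242, Mul(Rational(1, 3), Pow(-33, 2), Add(3, Mul(-1, -33)))), -32) = Mul(Add(-242, Mul(Rational(1, 3), 1089, Add(3, 33))), -32) = Mul(Add(-242, Mul(Rational(1, 3), 1089, 36)), -32) = Mul(Add(-242, 13068), -32) = Mul(12826, -32) = -410432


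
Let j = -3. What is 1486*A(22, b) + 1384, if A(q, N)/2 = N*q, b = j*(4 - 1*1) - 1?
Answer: -652456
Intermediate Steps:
b = -10 (b = -3*(4 - 1*1) - 1 = -3*(4 - 1) - 1 = -3*3 - 1 = -9 - 1 = -10)
A(q, N) = 2*N*q (A(q, N) = 2*(N*q) = 2*N*q)
1486*A(22, b) + 1384 = 1486*(2*(-10)*22) + 1384 = 1486*(-440) + 1384 = -653840 + 1384 = -652456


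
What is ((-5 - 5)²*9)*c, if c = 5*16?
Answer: 72000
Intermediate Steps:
c = 80
((-5 - 5)²*9)*c = ((-5 - 5)²*9)*80 = ((-10)²*9)*80 = (100*9)*80 = 900*80 = 72000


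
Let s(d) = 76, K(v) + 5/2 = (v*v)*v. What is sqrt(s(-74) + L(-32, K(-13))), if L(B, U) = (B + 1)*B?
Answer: 2*sqrt(267) ≈ 32.680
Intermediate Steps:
K(v) = -5/2 + v**3 (K(v) = -5/2 + (v*v)*v = -5/2 + v**2*v = -5/2 + v**3)
L(B, U) = B*(1 + B) (L(B, U) = (1 + B)*B = B*(1 + B))
sqrt(s(-74) + L(-32, K(-13))) = sqrt(76 - 32*(1 - 32)) = sqrt(76 - 32*(-31)) = sqrt(76 + 992) = sqrt(1068) = 2*sqrt(267)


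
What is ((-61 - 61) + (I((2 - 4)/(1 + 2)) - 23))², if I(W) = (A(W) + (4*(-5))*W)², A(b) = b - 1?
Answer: 6400/81 ≈ 79.012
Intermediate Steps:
A(b) = -1 + b
I(W) = (-1 - 19*W)² (I(W) = ((-1 + W) + (4*(-5))*W)² = ((-1 + W) - 20*W)² = (-1 - 19*W)²)
((-61 - 61) + (I((2 - 4)/(1 + 2)) - 23))² = ((-61 - 61) + ((1 + 19*((2 - 4)/(1 + 2)))² - 23))² = (-122 + ((1 + 19*(-2/3))² - 23))² = (-122 + ((1 + 19*(-2*⅓))² - 23))² = (-122 + ((1 + 19*(-⅔))² - 23))² = (-122 + ((1 - 38/3)² - 23))² = (-122 + ((-35/3)² - 23))² = (-122 + (1225/9 - 23))² = (-122 + 1018/9)² = (-80/9)² = 6400/81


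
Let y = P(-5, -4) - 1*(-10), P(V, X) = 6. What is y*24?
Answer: 384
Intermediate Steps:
y = 16 (y = 6 - 1*(-10) = 6 + 10 = 16)
y*24 = 16*24 = 384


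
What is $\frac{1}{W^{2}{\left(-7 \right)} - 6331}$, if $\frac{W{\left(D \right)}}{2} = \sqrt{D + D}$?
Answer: $- \frac{1}{6387} \approx -0.00015657$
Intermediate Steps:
$W{\left(D \right)} = 2 \sqrt{2} \sqrt{D}$ ($W{\left(D \right)} = 2 \sqrt{D + D} = 2 \sqrt{2 D} = 2 \sqrt{2} \sqrt{D}$)
$\frac{1}{W^{2}{\left(-7 \right)} - 6331} = \frac{1}{\left(2 \sqrt{2} \sqrt{-7}\right)^{2} - 6331} = \frac{1}{\left(2 \sqrt{2} i \sqrt{7}\right)^{2} - 6331} = \frac{1}{\left(2 i \sqrt{14}\right)^{2} - 6331} = \frac{1}{-56 - 6331} = \frac{1}{-6387} = - \frac{1}{6387}$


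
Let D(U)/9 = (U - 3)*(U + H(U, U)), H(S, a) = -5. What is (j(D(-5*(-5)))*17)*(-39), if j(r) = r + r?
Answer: -5250960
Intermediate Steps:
D(U) = 9*(-5 + U)*(-3 + U) (D(U) = 9*((U - 3)*(U - 5)) = 9*((-3 + U)*(-5 + U)) = 9*((-5 + U)*(-3 + U)) = 9*(-5 + U)*(-3 + U))
j(r) = 2*r
(j(D(-5*(-5)))*17)*(-39) = ((2*(135 - (-360)*(-5) + 9*(-5*(-5))²))*17)*(-39) = ((2*(135 - 72*25 + 9*25²))*17)*(-39) = ((2*(135 - 1800 + 9*625))*17)*(-39) = ((2*(135 - 1800 + 5625))*17)*(-39) = ((2*3960)*17)*(-39) = (7920*17)*(-39) = 134640*(-39) = -5250960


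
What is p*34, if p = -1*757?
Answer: -25738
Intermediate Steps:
p = -757
p*34 = -757*34 = -25738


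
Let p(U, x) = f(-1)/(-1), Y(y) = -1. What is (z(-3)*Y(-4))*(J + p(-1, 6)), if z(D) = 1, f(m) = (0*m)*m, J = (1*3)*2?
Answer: -6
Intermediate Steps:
J = 6 (J = 3*2 = 6)
f(m) = 0 (f(m) = 0*m = 0)
p(U, x) = 0 (p(U, x) = 0/(-1) = 0*(-1) = 0)
(z(-3)*Y(-4))*(J + p(-1, 6)) = (1*(-1))*(6 + 0) = -1*6 = -6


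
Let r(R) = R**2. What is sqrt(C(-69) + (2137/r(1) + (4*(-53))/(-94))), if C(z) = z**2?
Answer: 2*sqrt(3810666)/47 ≈ 83.068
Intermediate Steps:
sqrt(C(-69) + (2137/r(1) + (4*(-53))/(-94))) = sqrt((-69)**2 + (2137/(1**2) + (4*(-53))/(-94))) = sqrt(4761 + (2137/1 - 212*(-1/94))) = sqrt(4761 + (2137*1 + 106/47)) = sqrt(4761 + (2137 + 106/47)) = sqrt(4761 + 100545/47) = sqrt(324312/47) = 2*sqrt(3810666)/47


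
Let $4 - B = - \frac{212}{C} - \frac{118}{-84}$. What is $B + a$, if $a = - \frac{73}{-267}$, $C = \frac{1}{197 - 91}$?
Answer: $\frac{84011059}{3738} \approx 22475.0$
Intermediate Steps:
$C = \frac{1}{106} \approx 0.009434$
$a = \frac{73}{267}$ ($a = \left(-73\right) \left(- \frac{1}{267}\right) = \frac{73}{267} \approx 0.27341$)
$B = \frac{943933}{42}$ ($B = 4 - \left(- 212 \frac{1}{\frac{1}{106}} - \frac{118}{-84}\right) = 4 - \left(\left(-212\right) 106 - - \frac{59}{42}\right) = 4 - \left(-22472 + \frac{59}{42}\right) = 4 - - \frac{943765}{42} = 4 + \frac{943765}{42} = \frac{943933}{42} \approx 22475.0$)
$B + a = \frac{943933}{42} + \frac{73}{267} = \frac{84011059}{3738}$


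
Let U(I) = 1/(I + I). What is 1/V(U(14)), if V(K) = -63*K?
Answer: -4/9 ≈ -0.44444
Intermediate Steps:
U(I) = 1/(2*I)
1/V(U(14)) = 1/(-63/(2*14)) = 1/(-63*1/28) = 1/(-9/4) = -4/9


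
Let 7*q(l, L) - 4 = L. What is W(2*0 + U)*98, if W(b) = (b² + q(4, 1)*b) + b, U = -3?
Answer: 378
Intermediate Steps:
q(l, L) = 4/7 + L/7
W(b) = b² + 12*b/7 (W(b) = (b² + (4/7 + (⅐)*1)*b) + b = (b² + (4/7 + ⅐)*b) + b = (b² + 5*b/7) + b = b² + 12*b/7)
W(2*0 + U)*98 = ((2*0 - 3)*(12 + 7*(2*0 - 3))/7)*98 = ((0 - 3)*(12 + 7*(0 - 3))/7)*98 = ((⅐)*(-3)*(12 + 7*(-3)))*98 = ((⅐)*(-3)*(12 - 21))*98 = ((⅐)*(-3)*(-9))*98 = (27/7)*98 = 378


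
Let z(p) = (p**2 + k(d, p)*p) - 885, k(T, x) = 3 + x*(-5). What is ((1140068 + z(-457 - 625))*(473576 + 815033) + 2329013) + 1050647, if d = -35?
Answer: -4570639910371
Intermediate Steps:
k(T, x) = 3 - 5*x
z(p) = -885 + p**2 + p*(3 - 5*p) (z(p) = (p**2 + (3 - 5*p)*p) - 885 = (p**2 + p*(3 - 5*p)) - 885 = -885 + p**2 + p*(3 - 5*p))
((1140068 + z(-457 - 625))*(473576 + 815033) + 2329013) + 1050647 = ((1140068 + (-885 - 4*(-457 - 625)**2 + 3*(-457 - 625)))*(473576 + 815033) + 2329013) + 1050647 = ((1140068 + (-885 - 4*(-1082)**2 + 3*(-1082)))*1288609 + 2329013) + 1050647 = ((1140068 + (-885 - 4*1170724 - 3246))*1288609 + 2329013) + 1050647 = ((1140068 + (-885 - 4682896 - 3246))*1288609 + 2329013) + 1050647 = ((1140068 - 4687027)*1288609 + 2329013) + 1050647 = (-3546959*1288609 + 2329013) + 1050647 = (-4570643290031 + 2329013) + 1050647 = -4570640961018 + 1050647 = -4570639910371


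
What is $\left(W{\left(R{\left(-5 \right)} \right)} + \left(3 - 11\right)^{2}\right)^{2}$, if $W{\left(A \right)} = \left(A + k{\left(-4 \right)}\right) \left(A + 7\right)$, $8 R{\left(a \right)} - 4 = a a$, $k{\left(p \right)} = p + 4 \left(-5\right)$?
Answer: $\frac{95238081}{4096} \approx 23252.0$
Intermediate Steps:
$k{\left(p \right)} = -20 + p$ ($k{\left(p \right)} = p - 20 = -20 + p$)
$R{\left(a \right)} = \frac{1}{2} + \frac{a^{2}}{8}$ ($R{\left(a \right)} = \frac{1}{2} + \frac{a a}{8} = \frac{1}{2} + \frac{a^{2}}{8}$)
$W{\left(A \right)} = \left(-24 + A\right) \left(7 + A\right)$ ($W{\left(A \right)} = \left(A - 24\right) \left(A + 7\right) = \left(A - 24\right) \left(7 + A\right) = \left(-24 + A\right) \left(7 + A\right)$)
$\left(W{\left(R{\left(-5 \right)} \right)} + \left(3 - 11\right)^{2}\right)^{2} = \left(\left(-168 + \left(\frac{1}{2} + \frac{\left(-5\right)^{2}}{8}\right)^{2} - 17 \left(\frac{1}{2} + \frac{\left(-5\right)^{2}}{8}\right)\right) + \left(3 - 11\right)^{2}\right)^{2} = \left(\left(-168 + \left(\frac{1}{2} + \frac{1}{8} \cdot 25\right)^{2} - 17 \left(\frac{1}{2} + \frac{1}{8} \cdot 25\right)\right) + \left(-8\right)^{2}\right)^{2} = \left(\left(-168 + \left(\frac{1}{2} + \frac{25}{8}\right)^{2} - 17 \left(\frac{1}{2} + \frac{25}{8}\right)\right) + 64\right)^{2} = \left(\left(-168 + \left(\frac{29}{8}\right)^{2} - \frac{493}{8}\right) + 64\right)^{2} = \left(\left(-168 + \frac{841}{64} - \frac{493}{8}\right) + 64\right)^{2} = \left(- \frac{13855}{64} + 64\right)^{2} = \left(- \frac{9759}{64}\right)^{2} = \frac{95238081}{4096}$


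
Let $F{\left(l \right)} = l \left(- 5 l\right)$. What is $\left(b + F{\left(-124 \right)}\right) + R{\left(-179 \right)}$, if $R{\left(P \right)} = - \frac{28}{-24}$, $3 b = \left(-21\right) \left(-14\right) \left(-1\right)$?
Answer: $- \frac{461861}{6} \approx -76977.0$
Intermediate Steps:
$b = -98$ ($b = \frac{\left(-21\right) \left(-14\right) \left(-1\right)}{3} = \frac{294 \left(-1\right)}{3} = \frac{1}{3} \left(-294\right) = -98$)
$R{\left(P \right)} = \frac{7}{6}$ ($R{\left(P \right)} = \left(-28\right) \left(- \frac{1}{24}\right) = \frac{7}{6}$)
$F{\left(l \right)} = - 5 l^{2}$
$\left(b + F{\left(-124 \right)}\right) + R{\left(-179 \right)} = \left(-98 - 5 \left(-124\right)^{2}\right) + \frac{7}{6} = \left(-98 - 76880\right) + \frac{7}{6} = -76978 + \frac{7}{6} = - \frac{461861}{6}$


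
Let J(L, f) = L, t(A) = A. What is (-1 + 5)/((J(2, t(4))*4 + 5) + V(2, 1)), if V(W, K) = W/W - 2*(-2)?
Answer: 2/9 ≈ 0.22222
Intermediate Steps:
V(W, K) = 5 (V(W, K) = 1 + 4 = 5)
(-1 + 5)/((J(2, t(4))*4 + 5) + V(2, 1)) = (-1 + 5)/((2*4 + 5) + 5) = 4/((8 + 5) + 5) = 4/(13 + 5) = 4/18 = (1/18)*4 = 2/9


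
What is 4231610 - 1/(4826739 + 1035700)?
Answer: 24807555496789/5862439 ≈ 4.2316e+6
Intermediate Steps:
4231610 - 1/(4826739 + 1035700) = 4231610 - 1/5862439 = 24807555496789/5862439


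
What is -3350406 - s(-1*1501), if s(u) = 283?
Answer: -3350689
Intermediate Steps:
-3350406 - s(-1*1501) = -3350406 - 1*283 = -3350406 - 283 = -3350689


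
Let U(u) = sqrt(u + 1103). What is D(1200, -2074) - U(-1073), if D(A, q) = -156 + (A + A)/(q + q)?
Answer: -162372/1037 - sqrt(30) ≈ -162.06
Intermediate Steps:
U(u) = sqrt(1103 + u)
D(A, q) = -156 + A/q (D(A, q) = -156 + (2*A)/((2*q)) = -156 + (2*A)*(1/(2*q)) = -156 + A/q)
D(1200, -2074) - U(-1073) = (-156 + 1200/(-2074)) - sqrt(1103 - 1073) = (-156 + 1200*(-1/2074)) - sqrt(30) = (-156 - 600/1037) - sqrt(30) = -162372/1037 - sqrt(30)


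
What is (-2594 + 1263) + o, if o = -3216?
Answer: -4547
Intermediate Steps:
(-2594 + 1263) + o = (-2594 + 1263) - 3216 = -1331 - 3216 = -4547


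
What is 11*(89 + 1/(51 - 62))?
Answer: 978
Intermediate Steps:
11*(89 + 1/(51 - 62)) = 11*(89 + 1/(-11)) = 11*(89 - 1/11) = 11*(978/11) = 978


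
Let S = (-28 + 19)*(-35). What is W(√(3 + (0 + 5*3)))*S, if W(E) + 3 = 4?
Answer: 315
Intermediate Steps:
W(E) = 1 (W(E) = -3 + 4 = 1)
S = 315 (S = -9*(-35) = 315)
W(√(3 + (0 + 5*3)))*S = 1*315 = 315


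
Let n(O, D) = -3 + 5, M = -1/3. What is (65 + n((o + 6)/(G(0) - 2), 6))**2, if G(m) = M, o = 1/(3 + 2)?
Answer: 4489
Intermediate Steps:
M = -1/3 (M = -1*1/3 = -1/3 ≈ -0.33333)
o = 1/5 ≈ 0.20000
G(m) = -1/3
n(O, D) = 2
(65 + n((o + 6)/(G(0) - 2), 6))**2 = (65 + 2)**2 = 67**2 = 4489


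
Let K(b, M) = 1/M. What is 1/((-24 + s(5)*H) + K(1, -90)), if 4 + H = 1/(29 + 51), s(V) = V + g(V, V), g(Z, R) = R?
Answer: -360/22999 ≈ -0.015653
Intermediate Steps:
s(V) = 2*V (s(V) = V + V = 2*V)
H = -319/80 (H = -4 + 1/(29 + 51) = -4 + 1/80 = -319/80 ≈ -3.9875)
1/((-24 + s(5)*H) + K(1, -90)) = 1/((-24 + (2*5)*(-319/80)) + 1/(-90)) = 1/((-24 + 10*(-319/80)) - 1/90) = 1/((-24 - 319/8) - 1/90) = 1/(-511/8 - 1/90) = 1/(-22999/360) = -360/22999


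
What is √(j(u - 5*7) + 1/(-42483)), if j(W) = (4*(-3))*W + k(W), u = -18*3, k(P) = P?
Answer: 2*√31193142/357 ≈ 31.289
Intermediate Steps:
u = -54 (u = -3*18 = -54)
j(W) = -11*W (j(W) = (4*(-3))*W + W = -12*W + W = -11*W)
√(j(u - 5*7) + 1/(-42483)) = √(-11*(-54 - 5*7) + 1/(-42483)) = √(-11*(-54 - 1*35) - 1/42483) = √(-11*(-54 - 35) - 1/42483) = √(-11*(-89) - 1/42483) = √(979 - 1/42483) = √(41590856/42483) = 2*√31193142/357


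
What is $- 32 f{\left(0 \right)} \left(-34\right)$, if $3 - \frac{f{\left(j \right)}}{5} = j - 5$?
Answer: $43520$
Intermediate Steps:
$f{\left(j \right)} = 40 - 5 j$ ($f{\left(j \right)} = 15 - 5 \left(j - 5\right) = 15 - 5 \left(-5 + j\right) = 15 - \left(-25 + 5 j\right) = 40 - 5 j$)
$- 32 f{\left(0 \right)} \left(-34\right) = - 32 \left(40 - 0\right) \left(-34\right) = - 32 \left(40 + 0\right) \left(-34\right) = \left(-32\right) 40 \left(-34\right) = \left(-1280\right) \left(-34\right) = 43520$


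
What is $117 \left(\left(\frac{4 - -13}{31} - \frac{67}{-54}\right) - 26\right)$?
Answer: $- \frac{526877}{186} \approx -2832.7$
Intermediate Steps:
$117 \left(\left(\frac{4 - -13}{31} - \frac{67}{-54}\right) - 26\right) = 117 \left(\left(\left(4 + 13\right) \frac{1}{31} - - \frac{67}{54}\right) - 26\right) = 117 \left(\left(17 \cdot \frac{1}{31} + \frac{67}{54}\right) - 26\right) = 117 \left(\left(\frac{17}{31} + \frac{67}{54}\right) - 26\right) = 117 \left(\frac{2995}{1674} - 26\right) = 117 \left(- \frac{40529}{1674}\right) = - \frac{526877}{186}$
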